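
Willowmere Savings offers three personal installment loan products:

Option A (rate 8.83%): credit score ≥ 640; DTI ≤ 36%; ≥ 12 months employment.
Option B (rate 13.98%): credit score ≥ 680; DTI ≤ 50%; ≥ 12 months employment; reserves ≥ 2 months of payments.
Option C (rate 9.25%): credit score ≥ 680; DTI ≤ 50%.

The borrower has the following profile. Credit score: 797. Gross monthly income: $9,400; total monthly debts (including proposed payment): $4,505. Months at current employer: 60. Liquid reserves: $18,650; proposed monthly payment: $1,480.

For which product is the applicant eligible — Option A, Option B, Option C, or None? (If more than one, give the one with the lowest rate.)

Option C

DTI = 4,505/9,400 = 47.9%.
Reserves = 18,650/1,480 = 12.6 months.
Option A: score 797 ≥ 640; DTI 47.9% > 36%; employment 60 ≥ 12 mo → does not qualify.
Option B: score 797 ≥ 680; DTI 47.9% ≤ 50%; employment 60 ≥ 12 mo; reserves 12.6 ≥ 2 mo → qualifies.
Option C: score 797 ≥ 680; DTI 47.9% ≤ 50% → qualifies.
Qualifying: Option B, Option C. Lowest rate is 9.25% → Option C.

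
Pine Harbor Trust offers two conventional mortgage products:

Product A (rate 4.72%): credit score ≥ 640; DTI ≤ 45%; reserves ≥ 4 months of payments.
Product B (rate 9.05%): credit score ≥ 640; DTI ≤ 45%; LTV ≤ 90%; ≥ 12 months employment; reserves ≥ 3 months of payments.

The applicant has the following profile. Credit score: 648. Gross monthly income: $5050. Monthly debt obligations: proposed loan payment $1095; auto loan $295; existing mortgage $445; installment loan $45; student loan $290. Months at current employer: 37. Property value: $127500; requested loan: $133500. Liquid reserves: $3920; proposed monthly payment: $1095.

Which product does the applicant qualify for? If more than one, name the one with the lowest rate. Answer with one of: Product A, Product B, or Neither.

Neither

Total debts = (1,095 + 295 + 445 + 45 + 290) = 2,170; DTI = 2,170/5,050 = 43%.
LTV = 133,500/127,500 = 104.7%.
Reserves = 3,920/1,095 = 3.6 months.
Product A: score 648 ≥ 640; DTI 43% ≤ 45%; reserves 3.6 < 4 mo → does not qualify.
Product B: score 648 ≥ 640; DTI 43% ≤ 45%; LTV 104.7% > 90%; employment 37 ≥ 12 mo; reserves 3.6 ≥ 3 mo → does not qualify.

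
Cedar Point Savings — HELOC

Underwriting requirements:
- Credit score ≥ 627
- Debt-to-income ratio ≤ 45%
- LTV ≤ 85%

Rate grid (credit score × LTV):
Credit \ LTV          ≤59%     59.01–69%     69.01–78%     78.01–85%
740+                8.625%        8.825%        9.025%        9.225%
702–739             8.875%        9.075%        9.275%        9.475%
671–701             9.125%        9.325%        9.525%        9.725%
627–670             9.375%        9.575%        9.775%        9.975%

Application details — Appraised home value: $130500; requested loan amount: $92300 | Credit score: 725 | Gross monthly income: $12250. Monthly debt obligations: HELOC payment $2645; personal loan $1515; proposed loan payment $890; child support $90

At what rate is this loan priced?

Credit score 725 ≥ 627; Total monthly debts = (2,645 + 1,515 + 890 + 90) = 5,140. DTI = 5,140/12,250 = 42% ≤ 45%
LTV: 92,300 ÷ 130,500 = 70.7%, within 85% cap
Score 725 is in the 702–739 band; LTV 70.7% is in the 69.01–78% band → 9.275%.

9.275%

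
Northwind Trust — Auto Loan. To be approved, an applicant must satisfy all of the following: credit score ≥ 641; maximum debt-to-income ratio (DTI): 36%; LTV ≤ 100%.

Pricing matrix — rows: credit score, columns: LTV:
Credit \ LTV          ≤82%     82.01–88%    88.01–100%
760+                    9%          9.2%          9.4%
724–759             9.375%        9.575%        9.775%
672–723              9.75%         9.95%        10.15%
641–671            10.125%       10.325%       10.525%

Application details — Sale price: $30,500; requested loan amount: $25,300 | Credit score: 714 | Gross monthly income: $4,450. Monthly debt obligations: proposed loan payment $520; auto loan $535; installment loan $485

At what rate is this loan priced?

9.95%

Credit score 714 ≥ 641; Total monthly debts = (520 + 535 + 485) = 1,540. Debt-to-income = 1,540/4,450 = 34.6% — meets 36% limit
LTV = 25,300/30,500 = 83% ≤ 100%
Credit 714 → row 672–723; LTV 83% → column 82.01–88%. Grid cell → 9.95%.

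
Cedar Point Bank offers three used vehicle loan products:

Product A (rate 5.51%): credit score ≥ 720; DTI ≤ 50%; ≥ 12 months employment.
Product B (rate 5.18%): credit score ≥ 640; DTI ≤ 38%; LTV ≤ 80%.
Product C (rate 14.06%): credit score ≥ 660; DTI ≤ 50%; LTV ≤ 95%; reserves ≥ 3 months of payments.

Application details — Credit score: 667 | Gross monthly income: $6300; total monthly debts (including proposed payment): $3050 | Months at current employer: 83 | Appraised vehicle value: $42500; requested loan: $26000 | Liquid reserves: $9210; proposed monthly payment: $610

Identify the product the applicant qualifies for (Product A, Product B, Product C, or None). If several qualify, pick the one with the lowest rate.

Product C

DTI = 3,050/6,300 = 48.4%.
LTV = 26,000/42,500 = 61.2%.
Reserves = 9,210/610 = 15.1 months.
Product A: score 667 < 720; DTI 48.4% ≤ 50%; employment 83 ≥ 12 mo → does not qualify.
Product B: score 667 ≥ 640; DTI 48.4% > 38%; LTV 61.2% ≤ 80% → does not qualify.
Product C: score 667 ≥ 660; DTI 48.4% ≤ 50%; LTV 61.2% ≤ 95%; reserves 15.1 ≥ 3 mo → qualifies.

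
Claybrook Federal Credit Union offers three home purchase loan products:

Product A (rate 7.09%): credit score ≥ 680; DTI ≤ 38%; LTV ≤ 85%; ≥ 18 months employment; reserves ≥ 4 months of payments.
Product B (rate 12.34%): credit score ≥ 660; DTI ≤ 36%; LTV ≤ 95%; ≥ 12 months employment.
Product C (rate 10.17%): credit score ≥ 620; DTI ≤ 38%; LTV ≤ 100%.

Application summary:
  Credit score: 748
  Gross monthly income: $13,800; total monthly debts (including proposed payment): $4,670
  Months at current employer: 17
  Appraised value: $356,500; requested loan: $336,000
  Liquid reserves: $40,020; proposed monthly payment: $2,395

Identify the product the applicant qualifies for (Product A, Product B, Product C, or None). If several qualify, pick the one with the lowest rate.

DTI = 4,670/13,800 = 33.8%.
LTV = 336,000/356,500 = 94.2%.
Reserves = 40,020/2,395 = 16.7 months.
Product A: score 748 ≥ 680; DTI 33.8% ≤ 38%; LTV 94.2% > 85%; employment 17 < 18 mo; reserves 16.7 ≥ 4 mo → does not qualify.
Product B: score 748 ≥ 660; DTI 33.8% ≤ 36%; LTV 94.2% ≤ 95%; employment 17 ≥ 12 mo → qualifies.
Product C: score 748 ≥ 620; DTI 33.8% ≤ 38%; LTV 94.2% ≤ 100% → qualifies.
Qualifying: Product B, Product C. Lowest rate is 10.17% → Product C.

Product C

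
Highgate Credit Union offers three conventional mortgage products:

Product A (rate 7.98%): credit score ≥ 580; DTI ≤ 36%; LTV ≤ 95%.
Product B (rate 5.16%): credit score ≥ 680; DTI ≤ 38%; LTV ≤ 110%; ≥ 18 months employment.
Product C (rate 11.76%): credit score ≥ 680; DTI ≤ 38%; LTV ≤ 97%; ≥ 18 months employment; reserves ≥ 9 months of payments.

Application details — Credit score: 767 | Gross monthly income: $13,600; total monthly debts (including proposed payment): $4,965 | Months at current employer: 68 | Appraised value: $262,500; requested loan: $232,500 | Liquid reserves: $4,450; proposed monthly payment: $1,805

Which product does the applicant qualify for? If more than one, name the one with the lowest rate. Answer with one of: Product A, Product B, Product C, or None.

DTI = 4,965/13,600 = 36.5%.
LTV = 232,500/262,500 = 88.6%.
Reserves = 4,450/1,805 = 2.5 months.
Product A: score 767 ≥ 580; DTI 36.5% > 36%; LTV 88.6% ≤ 95% → does not qualify.
Product B: score 767 ≥ 680; DTI 36.5% ≤ 38%; LTV 88.6% ≤ 110%; employment 68 ≥ 18 mo → qualifies.
Product C: score 767 ≥ 680; DTI 36.5% ≤ 38%; LTV 88.6% ≤ 97%; employment 68 ≥ 18 mo; reserves 2.5 < 9 mo → does not qualify.

Product B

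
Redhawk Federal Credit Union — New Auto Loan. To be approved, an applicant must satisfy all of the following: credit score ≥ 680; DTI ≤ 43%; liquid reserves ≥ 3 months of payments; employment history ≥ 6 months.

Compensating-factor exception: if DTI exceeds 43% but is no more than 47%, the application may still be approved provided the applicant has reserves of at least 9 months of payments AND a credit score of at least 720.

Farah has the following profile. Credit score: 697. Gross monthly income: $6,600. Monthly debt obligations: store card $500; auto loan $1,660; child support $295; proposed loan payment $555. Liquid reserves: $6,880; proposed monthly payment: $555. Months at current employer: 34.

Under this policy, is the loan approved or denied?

Denied

Credit score 697 ≥ 680 (meets base)
Total debts = (500 + 1,660 + 295 + 555) = 3,010. DTI = 3,010/6,600 = 45.6% > 43% — standard DTI limit exceeded.
Reserves = 6,880/555 = 12.4 months ≥ 3
Employment 34 ≥ 6 months
45.6% falls in the override range (43%–47%), so the compensating-factor test applies.
Reserves 12.4 ≥ 9 months; credit score 697 < 720.
Compensating-factor requirement not fully met.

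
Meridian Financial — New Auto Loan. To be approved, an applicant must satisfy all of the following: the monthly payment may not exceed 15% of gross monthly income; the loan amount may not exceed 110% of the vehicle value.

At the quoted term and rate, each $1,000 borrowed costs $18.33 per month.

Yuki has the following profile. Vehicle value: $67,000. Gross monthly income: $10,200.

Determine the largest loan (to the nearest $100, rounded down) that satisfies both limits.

$73,700

Payment cap: 15% × $10,200 = $1,530/month.
At $18.33 per $1,000, that supports 1,530/18.33 × 1,000 ≈ $83,469 → $83,400.
LTV cap: 110% × $67,000 = $73,700 → $73,700.
Binding constraint: loan-to-value.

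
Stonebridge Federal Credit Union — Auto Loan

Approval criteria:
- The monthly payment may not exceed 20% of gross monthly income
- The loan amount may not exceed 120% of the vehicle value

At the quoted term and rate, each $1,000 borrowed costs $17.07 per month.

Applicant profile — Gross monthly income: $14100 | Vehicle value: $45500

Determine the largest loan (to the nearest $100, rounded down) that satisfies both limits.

Payment cap: 20% × $14,100 = $2,820/month.
At $17.07 per $1,000, that supports 2,820/17.07 × 1,000 ≈ $165,202 → $165,200.
LTV cap: 120% × $45,500 = $54,600 → $54,600.
Binding constraint: loan-to-value.

$54,600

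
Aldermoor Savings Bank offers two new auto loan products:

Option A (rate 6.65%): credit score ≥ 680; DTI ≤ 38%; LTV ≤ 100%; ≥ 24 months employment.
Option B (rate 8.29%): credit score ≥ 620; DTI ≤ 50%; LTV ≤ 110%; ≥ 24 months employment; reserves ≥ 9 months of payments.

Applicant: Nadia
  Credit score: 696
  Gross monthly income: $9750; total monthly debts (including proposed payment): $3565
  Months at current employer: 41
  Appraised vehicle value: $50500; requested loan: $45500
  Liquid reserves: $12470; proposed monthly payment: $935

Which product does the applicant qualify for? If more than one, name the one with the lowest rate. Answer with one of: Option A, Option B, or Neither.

Option A

DTI = 3,565/9,750 = 36.6%.
LTV = 45,500/50,500 = 90.1%.
Reserves = 12,470/935 = 13.3 months.
Option A: score 696 ≥ 680; DTI 36.6% ≤ 38%; LTV 90.1% ≤ 100%; employment 41 ≥ 24 mo → qualifies.
Option B: score 696 ≥ 620; DTI 36.6% ≤ 50%; LTV 90.1% ≤ 110%; employment 41 ≥ 24 mo; reserves 13.3 ≥ 9 mo → qualifies.
Qualifying: Option A, Option B. Lowest rate is 6.65% → Option A.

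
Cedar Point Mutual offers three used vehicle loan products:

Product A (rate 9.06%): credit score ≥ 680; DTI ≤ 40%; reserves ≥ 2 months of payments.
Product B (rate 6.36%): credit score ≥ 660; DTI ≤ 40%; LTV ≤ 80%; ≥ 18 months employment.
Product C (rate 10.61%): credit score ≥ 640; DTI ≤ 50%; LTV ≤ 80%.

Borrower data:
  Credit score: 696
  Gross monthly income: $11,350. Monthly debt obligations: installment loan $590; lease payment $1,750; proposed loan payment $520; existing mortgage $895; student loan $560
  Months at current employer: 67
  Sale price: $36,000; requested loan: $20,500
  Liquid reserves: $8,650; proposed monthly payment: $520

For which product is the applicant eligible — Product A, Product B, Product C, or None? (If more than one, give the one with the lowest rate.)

Total debts = (590 + 1,750 + 520 + 895 + 560) = 4,315; DTI = 4,315/11,350 = 38%.
LTV = 20,500/36,000 = 56.9%.
Reserves = 8,650/520 = 16.6 months.
Product A: score 696 ≥ 680; DTI 38% ≤ 40%; reserves 16.6 ≥ 2 mo → qualifies.
Product B: score 696 ≥ 660; DTI 38% ≤ 40%; LTV 56.9% ≤ 80%; employment 67 ≥ 18 mo → qualifies.
Product C: score 696 ≥ 640; DTI 38% ≤ 50%; LTV 56.9% ≤ 80% → qualifies.
Qualifying: Product A, Product B, Product C. Lowest rate is 6.36% → Product B.

Product B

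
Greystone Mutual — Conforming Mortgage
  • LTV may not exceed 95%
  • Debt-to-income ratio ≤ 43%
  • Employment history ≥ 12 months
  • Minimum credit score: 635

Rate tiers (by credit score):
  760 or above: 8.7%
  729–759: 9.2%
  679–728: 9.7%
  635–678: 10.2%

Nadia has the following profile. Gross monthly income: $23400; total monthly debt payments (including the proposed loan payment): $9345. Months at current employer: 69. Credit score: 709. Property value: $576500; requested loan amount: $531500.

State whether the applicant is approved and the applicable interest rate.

Approved at 9.7%

Credit score 709 ≥ 635 (meets minimum)
Employment 69 ≥ 12 months
DTI: 9,345 ÷ 23,400 = 39.9%, within the 43% cap
LTV = 531,500/576,500 = 92.2% ≤ 95%
All requirements met. Score 709 falls in the 679–728 tier → 9.7%.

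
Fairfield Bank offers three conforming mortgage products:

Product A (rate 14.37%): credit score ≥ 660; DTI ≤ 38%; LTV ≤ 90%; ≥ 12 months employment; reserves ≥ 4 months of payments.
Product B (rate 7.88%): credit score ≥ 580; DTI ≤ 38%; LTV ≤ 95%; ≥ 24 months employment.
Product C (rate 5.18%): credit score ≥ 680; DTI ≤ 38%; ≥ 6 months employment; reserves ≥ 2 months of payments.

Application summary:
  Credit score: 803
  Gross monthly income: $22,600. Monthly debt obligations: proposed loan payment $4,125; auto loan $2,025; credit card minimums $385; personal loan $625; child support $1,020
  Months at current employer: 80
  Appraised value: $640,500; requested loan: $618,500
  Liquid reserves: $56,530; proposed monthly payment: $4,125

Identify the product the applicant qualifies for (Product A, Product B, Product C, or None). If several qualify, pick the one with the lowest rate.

Total debts = (4,125 + 2,025 + 385 + 625 + 1,020) = 8,180; DTI = 8,180/22,600 = 36.2%.
LTV = 618,500/640,500 = 96.6%.
Reserves = 56,530/4,125 = 13.7 months.
Product A: score 803 ≥ 660; DTI 36.2% ≤ 38%; LTV 96.6% > 90%; employment 80 ≥ 12 mo; reserves 13.7 ≥ 4 mo → does not qualify.
Product B: score 803 ≥ 580; DTI 36.2% ≤ 38%; LTV 96.6% > 95%; employment 80 ≥ 24 mo → does not qualify.
Product C: score 803 ≥ 680; DTI 36.2% ≤ 38%; employment 80 ≥ 6 mo; reserves 13.7 ≥ 2 mo → qualifies.

Product C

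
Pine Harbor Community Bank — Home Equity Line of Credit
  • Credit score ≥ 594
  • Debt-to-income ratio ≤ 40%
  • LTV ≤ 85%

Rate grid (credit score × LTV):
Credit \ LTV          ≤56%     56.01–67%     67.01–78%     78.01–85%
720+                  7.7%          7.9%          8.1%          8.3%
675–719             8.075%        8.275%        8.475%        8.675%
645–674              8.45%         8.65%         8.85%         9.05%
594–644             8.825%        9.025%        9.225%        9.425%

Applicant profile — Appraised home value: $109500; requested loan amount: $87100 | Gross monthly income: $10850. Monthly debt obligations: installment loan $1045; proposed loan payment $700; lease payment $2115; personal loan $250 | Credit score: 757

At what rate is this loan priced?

Credit score 757 ≥ 594; Total monthly debts = (1,045 + 700 + 2,115 + 250) = 4,110. Debt-to-income = 4,110/10,850 = 37.9% — meets 40% limit
LTV: 87,100 ÷ 109,500 = 79.5%, within 85% cap
Row: 757 falls in 720+. Column: 79.5% falls in 78.01–85%. Rate = 8.3%.

8.3%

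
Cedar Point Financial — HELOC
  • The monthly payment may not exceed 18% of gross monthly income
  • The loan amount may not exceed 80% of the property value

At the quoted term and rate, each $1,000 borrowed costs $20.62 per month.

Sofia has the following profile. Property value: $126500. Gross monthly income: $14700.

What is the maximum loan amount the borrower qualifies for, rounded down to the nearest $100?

Payment cap: 18% × $14,700 = $2,646/month.
At $20.62 per $1,000, that supports 2,646/20.62 × 1,000 ≈ $128,322 → $128,300.
LTV cap: 80% × $126,500 = $101,200 → $101,200.
Binding constraint: loan-to-value.

$101,200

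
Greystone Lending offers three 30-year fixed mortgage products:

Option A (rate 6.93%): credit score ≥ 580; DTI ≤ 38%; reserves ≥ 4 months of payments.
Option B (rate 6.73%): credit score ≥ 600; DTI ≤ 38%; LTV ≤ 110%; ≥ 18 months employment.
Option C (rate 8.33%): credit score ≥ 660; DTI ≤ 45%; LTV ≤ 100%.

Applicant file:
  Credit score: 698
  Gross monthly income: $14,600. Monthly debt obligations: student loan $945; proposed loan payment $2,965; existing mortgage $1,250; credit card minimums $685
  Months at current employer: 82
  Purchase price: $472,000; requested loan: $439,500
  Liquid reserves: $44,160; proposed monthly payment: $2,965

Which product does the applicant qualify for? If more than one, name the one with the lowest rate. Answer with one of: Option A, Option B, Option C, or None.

Option C

Total debts = (945 + 2,965 + 1,250 + 685) = 5,845; DTI = 5,845/14,600 = 40%.
LTV = 439,500/472,000 = 93.1%.
Reserves = 44,160/2,965 = 14.9 months.
Option A: score 698 ≥ 580; DTI 40% > 38%; reserves 14.9 ≥ 4 mo → does not qualify.
Option B: score 698 ≥ 600; DTI 40% > 38%; LTV 93.1% ≤ 110%; employment 82 ≥ 18 mo → does not qualify.
Option C: score 698 ≥ 660; DTI 40% ≤ 45%; LTV 93.1% ≤ 100% → qualifies.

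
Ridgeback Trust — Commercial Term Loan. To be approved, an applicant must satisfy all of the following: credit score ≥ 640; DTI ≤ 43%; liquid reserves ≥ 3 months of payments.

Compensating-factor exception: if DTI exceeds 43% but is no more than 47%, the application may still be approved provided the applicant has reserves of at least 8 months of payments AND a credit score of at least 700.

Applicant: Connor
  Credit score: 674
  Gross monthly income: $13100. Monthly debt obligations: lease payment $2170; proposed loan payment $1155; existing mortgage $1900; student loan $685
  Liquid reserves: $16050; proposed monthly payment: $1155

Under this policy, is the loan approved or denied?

Credit score 674 ≥ 640 (meets base)
Total debts = (2,170 + 1,155 + 1,900 + 685) = 5,910. DTI = 5,910/13,100 = 45.1% > 43% — standard DTI limit exceeded.
Reserves: 16,050 ÷ 1,155 = 13.9 months (meets 3-month minimum)
45.1% falls in the override range (43%–47%), so the compensating-factor test applies.
Reserves 13.9 ≥ 8 months; credit score 674 < 700.
Override conditions not both satisfied; exception does not apply.

Denied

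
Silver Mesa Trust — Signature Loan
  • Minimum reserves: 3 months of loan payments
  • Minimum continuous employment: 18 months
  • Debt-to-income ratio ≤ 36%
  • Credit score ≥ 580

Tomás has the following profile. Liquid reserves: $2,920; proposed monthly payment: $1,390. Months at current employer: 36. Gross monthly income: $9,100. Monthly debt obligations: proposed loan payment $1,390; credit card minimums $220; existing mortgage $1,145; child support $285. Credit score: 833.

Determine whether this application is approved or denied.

Denied

Reserves = 2,920/1,390 = 2.1 months < 3
Employment 36 ≥ 18 months
Total monthly debts = (1,390 + 220 + 1,145 + 285) = 3,040. DTI = 3,040/9,100 = 33.4% ≤ 36%
Credit score 833 ≥ 580 (meets)
Fails on reserves.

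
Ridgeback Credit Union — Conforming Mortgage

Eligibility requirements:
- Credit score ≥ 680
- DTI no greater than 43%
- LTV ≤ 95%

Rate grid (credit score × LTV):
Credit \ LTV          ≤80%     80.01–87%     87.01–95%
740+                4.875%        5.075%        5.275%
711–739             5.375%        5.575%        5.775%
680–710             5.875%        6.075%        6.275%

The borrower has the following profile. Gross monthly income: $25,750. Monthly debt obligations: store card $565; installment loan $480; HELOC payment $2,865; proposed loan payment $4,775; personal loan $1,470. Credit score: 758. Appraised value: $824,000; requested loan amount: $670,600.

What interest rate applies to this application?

5.075%

Credit score 758 ≥ 680; Total monthly debts = (565 + 480 + 2,865 + 4,775 + 1,470) = 10,155. DTI = 10,155/25,750 = 39.4% ≤ 43%
Loan-to-value = 670,600/824,000 = 81.4% — pass (95% max)
Row: 758 falls in 740+. Column: 81.4% falls in 80.01–87%. Rate = 5.075%.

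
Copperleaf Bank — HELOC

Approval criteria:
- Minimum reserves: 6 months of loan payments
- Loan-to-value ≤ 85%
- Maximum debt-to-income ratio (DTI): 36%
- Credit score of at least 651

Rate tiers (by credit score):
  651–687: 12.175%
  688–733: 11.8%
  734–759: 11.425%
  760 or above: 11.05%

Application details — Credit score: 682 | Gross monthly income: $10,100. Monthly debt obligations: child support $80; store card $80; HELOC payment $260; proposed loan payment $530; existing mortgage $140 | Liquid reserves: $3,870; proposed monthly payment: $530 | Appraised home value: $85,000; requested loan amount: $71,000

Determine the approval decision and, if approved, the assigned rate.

Approved at 12.175%

Credit score 682 ≥ 651 (meets minimum)
Total monthly debts = (80 + 80 + 260 + 530 + 140) = 1,090. DTI: 1,090 ÷ 10,100 = 10.8%, within the 36% cap
Liquid reserves cover 3,870/530 = 7.3 months — ≥ 6 required
LTV: 71,000 ÷ 85,000 = 83.5%, within 85% cap
All requirements met. Score 682 falls in the 651–687 tier → 12.175%.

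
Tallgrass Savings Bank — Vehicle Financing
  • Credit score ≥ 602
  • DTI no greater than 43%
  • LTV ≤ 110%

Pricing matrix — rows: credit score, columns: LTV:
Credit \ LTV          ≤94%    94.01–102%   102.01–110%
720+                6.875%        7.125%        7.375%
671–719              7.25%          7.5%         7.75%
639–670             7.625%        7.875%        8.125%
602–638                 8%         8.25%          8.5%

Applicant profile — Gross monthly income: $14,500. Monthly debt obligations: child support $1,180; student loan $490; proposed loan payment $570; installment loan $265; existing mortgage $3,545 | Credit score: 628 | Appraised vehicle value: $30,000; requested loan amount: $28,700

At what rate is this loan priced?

Credit score 628 ≥ 602; Total monthly debts = (1,180 + 490 + 570 + 265 + 3,545) = 6,050. DTI: 6,050 ÷ 14,500 = 41.7%, within the 43% cap
Loan-to-value = 28,700/30,000 = 95.7% — pass (110% max)
Credit 628 → row 602–638; LTV 95.7% → column 94.01–102%. Grid cell → 8.25%.

8.25%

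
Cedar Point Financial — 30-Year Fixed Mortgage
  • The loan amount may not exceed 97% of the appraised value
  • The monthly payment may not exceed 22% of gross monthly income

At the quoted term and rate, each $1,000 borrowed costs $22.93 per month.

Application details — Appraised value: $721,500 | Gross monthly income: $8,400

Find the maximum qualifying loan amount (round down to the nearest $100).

Payment cap: 22% × $8,400 = $1,848/month.
At $22.93 per $1,000, that supports 1,848/22.93 × 1,000 ≈ $80,593 → $80,500.
LTV cap: 97% × $721,500 = $699,855 → $699,800.
Binding constraint: payment-to-income.

$80,500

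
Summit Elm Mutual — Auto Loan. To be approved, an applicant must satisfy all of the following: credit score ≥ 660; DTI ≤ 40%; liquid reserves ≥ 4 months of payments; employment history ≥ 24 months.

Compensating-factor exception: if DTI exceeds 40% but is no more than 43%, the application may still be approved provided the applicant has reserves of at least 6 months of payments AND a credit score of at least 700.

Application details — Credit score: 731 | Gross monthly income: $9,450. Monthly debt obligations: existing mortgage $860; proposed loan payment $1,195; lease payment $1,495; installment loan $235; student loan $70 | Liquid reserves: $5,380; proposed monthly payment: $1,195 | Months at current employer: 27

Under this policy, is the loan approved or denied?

Denied

Credit score 731 ≥ 660 (meets base)
Total debts = (860 + 1,195 + 1,495 + 235 + 70) = 3,855. DTI: 3,855 ÷ 9,450 = 40.8%, over the 40% base limit.
Reserves = 5,380/1,195 = 4.5 months ≥ 4
Employment 27 ≥ 24 months
DTI 40.8% is within the 40%–43% exception band; checking compensating factors.
Reserves 4.5 < 6 months; credit score 731 ≥ 700.
Override conditions not both satisfied; exception does not apply.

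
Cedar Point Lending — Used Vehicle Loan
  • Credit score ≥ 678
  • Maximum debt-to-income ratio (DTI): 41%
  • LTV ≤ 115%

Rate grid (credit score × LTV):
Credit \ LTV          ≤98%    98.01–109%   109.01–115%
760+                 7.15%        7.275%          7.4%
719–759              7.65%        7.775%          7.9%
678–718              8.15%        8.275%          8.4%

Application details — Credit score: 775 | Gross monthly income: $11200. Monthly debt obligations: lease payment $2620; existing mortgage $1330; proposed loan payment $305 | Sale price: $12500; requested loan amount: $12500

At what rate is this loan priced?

7.275%

Credit score 775 ≥ 678; Total monthly debts = (2,620 + 1,330 + 305) = 4,255. DTI: 4,255 ÷ 11,200 = 38%, within the 41% cap
LTV = 12,500/12,500 = 100% ≤ 115%
Score 775 is in the 760+ band; LTV 100% is in the 98.01–109% band → 7.275%.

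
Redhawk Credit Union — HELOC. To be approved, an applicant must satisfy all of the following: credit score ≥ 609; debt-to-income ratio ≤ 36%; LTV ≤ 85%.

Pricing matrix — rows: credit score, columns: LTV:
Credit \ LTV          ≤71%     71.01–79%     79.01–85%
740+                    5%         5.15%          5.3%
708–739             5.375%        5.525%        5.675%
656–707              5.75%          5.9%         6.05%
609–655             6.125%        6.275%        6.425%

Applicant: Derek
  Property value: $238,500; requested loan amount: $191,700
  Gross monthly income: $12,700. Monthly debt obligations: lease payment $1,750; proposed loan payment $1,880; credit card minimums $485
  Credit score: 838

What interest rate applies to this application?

Credit score 838 ≥ 609; Total monthly debts = (1,750 + 1,880 + 485) = 4,115. DTI = 4,115/12,700 = 32.4% ≤ 36%
LTV = 191,700/238,500 = 80.4% ≤ 85%
Credit 838 → row 740+; LTV 80.4% → column 79.01–85%. Grid cell → 5.3%.

5.3%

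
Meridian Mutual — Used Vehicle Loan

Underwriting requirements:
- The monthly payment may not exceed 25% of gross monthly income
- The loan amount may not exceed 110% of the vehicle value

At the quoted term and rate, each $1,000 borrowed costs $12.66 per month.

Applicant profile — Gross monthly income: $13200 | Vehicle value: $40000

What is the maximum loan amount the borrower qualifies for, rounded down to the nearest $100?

$44,000

Payment cap: 25% × $13,200 = $3,300/month.
At $12.66 per $1,000, that supports 3,300/12.66 × 1,000 ≈ $260,663 → $260,600.
LTV cap: 110% × $40,000 = $44,000 → $44,000.
Binding constraint: loan-to-value.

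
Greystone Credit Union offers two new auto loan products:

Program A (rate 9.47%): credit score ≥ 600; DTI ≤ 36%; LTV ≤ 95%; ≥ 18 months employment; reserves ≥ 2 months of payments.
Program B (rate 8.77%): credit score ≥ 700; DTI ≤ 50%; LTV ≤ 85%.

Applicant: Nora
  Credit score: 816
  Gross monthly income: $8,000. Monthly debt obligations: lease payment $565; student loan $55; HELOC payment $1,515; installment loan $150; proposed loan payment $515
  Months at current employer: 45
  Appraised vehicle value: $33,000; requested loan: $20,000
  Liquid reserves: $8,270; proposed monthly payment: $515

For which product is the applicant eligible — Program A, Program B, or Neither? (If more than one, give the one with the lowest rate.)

Program B

Total debts = (565 + 55 + 1,515 + 150 + 515) = 2,800; DTI = 2,800/8,000 = 35%.
LTV = 20,000/33,000 = 60.6%.
Reserves = 8,270/515 = 16.1 months.
Program A: score 816 ≥ 600; DTI 35% ≤ 36%; LTV 60.6% ≤ 95%; employment 45 ≥ 18 mo; reserves 16.1 ≥ 2 mo → qualifies.
Program B: score 816 ≥ 700; DTI 35% ≤ 50%; LTV 60.6% ≤ 85% → qualifies.
Qualifying: Program A, Program B. Lowest rate is 8.77% → Program B.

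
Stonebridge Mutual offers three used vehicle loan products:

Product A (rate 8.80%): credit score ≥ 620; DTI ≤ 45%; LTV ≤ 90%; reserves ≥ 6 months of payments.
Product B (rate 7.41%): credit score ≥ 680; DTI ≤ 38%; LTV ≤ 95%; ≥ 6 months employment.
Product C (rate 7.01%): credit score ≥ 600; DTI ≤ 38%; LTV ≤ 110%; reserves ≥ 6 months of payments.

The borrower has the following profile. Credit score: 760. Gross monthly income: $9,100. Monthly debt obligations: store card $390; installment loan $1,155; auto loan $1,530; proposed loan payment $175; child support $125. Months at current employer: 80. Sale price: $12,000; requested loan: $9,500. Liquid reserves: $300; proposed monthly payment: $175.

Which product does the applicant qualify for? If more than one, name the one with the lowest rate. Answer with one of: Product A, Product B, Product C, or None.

Total debts = (390 + 1,155 + 1,530 + 175 + 125) = 3,375; DTI = 3,375/9,100 = 37.1%.
LTV = 9,500/12,000 = 79.2%.
Reserves = 300/175 = 1.7 months.
Product A: score 760 ≥ 620; DTI 37.1% ≤ 45%; LTV 79.2% ≤ 90%; reserves 1.7 < 6 mo → does not qualify.
Product B: score 760 ≥ 680; DTI 37.1% ≤ 38%; LTV 79.2% ≤ 95%; employment 80 ≥ 6 mo → qualifies.
Product C: score 760 ≥ 600; DTI 37.1% ≤ 38%; LTV 79.2% ≤ 110%; reserves 1.7 < 6 mo → does not qualify.

Product B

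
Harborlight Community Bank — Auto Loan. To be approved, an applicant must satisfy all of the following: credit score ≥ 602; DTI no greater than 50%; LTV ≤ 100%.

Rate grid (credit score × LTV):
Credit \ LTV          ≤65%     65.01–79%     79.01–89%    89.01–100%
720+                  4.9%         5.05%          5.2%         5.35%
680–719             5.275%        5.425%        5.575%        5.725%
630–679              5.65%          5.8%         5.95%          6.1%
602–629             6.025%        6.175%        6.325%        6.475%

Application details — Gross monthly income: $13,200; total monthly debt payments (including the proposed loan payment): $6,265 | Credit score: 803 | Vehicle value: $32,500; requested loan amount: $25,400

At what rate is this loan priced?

5.05%

Credit score 803 ≥ 602; Debt-to-income = 6,265/13,200 = 47.5% — meets 50% limit
LTV: 25,400 ÷ 32,500 = 78.2%, within 100% cap
Credit 803 → row 720+; LTV 78.2% → column 65.01–79%. Grid cell → 5.05%.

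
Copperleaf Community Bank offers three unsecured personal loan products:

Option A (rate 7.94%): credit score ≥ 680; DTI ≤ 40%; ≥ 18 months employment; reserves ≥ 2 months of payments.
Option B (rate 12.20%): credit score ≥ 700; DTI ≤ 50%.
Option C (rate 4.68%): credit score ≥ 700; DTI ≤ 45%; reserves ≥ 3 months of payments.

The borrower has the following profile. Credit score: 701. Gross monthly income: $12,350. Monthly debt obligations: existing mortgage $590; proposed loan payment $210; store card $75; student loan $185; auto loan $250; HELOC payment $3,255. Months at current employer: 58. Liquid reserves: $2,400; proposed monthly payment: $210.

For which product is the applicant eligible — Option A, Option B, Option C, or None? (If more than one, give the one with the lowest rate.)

Total debts = (590 + 210 + 75 + 185 + 250 + 3,255) = 4,565; DTI = 4,565/12,350 = 37%.
Reserves = 2,400/210 = 11.4 months.
Option A: score 701 ≥ 680; DTI 37% ≤ 40%; employment 58 ≥ 18 mo; reserves 11.4 ≥ 2 mo → qualifies.
Option B: score 701 ≥ 700; DTI 37% ≤ 50% → qualifies.
Option C: score 701 ≥ 700; DTI 37% ≤ 45%; reserves 11.4 ≥ 3 mo → qualifies.
Qualifying: Option A, Option B, Option C. Lowest rate is 4.68% → Option C.

Option C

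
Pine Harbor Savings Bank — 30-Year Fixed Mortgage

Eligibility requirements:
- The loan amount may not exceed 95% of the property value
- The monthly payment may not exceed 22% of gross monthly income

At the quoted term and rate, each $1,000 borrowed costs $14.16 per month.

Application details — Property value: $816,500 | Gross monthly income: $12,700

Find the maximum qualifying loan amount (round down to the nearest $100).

$197,300

Payment cap: 22% × $12,700 = $2,794/month.
At $14.16 per $1,000, that supports 2,794/14.16 × 1,000 ≈ $197,316 → $197,300.
LTV cap: 95% × $816,500 = $775,675 → $775,600.
Binding constraint: payment-to-income.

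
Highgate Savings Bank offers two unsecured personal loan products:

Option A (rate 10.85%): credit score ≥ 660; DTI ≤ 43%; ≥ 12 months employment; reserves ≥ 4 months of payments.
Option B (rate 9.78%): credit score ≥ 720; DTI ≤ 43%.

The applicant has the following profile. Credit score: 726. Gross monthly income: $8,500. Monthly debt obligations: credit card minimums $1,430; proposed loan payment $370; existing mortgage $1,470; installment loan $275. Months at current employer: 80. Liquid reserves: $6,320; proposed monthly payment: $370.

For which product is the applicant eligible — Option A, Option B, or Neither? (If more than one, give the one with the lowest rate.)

Option B

Total debts = (1,430 + 370 + 1,470 + 275) = 3,545; DTI = 3,545/8,500 = 41.7%.
Reserves = 6,320/370 = 17.1 months.
Option A: score 726 ≥ 660; DTI 41.7% ≤ 43%; employment 80 ≥ 12 mo; reserves 17.1 ≥ 4 mo → qualifies.
Option B: score 726 ≥ 720; DTI 41.7% ≤ 43% → qualifies.
Qualifying: Option A, Option B. Lowest rate is 9.78% → Option B.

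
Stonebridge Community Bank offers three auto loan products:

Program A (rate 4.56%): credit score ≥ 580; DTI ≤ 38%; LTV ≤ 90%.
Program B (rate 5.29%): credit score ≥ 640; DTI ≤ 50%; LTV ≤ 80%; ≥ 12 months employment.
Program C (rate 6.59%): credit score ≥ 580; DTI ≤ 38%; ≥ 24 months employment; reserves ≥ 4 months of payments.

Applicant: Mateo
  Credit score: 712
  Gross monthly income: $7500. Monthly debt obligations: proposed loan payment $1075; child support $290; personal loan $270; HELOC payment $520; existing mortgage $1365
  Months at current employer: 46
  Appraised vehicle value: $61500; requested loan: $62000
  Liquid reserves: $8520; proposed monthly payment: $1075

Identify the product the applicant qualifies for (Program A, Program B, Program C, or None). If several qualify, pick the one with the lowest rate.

None

Total debts = (1,075 + 290 + 270 + 520 + 1,365) = 3,520; DTI = 3,520/7,500 = 46.9%.
LTV = 62,000/61,500 = 100.8%.
Reserves = 8,520/1,075 = 7.9 months.
Program A: score 712 ≥ 580; DTI 46.9% > 38%; LTV 100.8% > 90% → does not qualify.
Program B: score 712 ≥ 640; DTI 46.9% ≤ 50%; LTV 100.8% > 80%; employment 46 ≥ 12 mo → does not qualify.
Program C: score 712 ≥ 580; DTI 46.9% > 38%; employment 46 ≥ 24 mo; reserves 7.9 ≥ 4 mo → does not qualify.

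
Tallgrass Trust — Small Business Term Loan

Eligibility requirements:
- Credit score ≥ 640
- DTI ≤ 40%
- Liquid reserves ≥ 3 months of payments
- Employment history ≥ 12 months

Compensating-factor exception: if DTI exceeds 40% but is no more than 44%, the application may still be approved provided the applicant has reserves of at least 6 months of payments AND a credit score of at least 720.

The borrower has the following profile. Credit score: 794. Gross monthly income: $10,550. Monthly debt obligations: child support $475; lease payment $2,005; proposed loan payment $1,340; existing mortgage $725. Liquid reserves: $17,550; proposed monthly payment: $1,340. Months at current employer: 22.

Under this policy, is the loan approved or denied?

Approved

Credit score 794 ≥ 640 (meets base)
Total debts = (475 + 2,005 + 1,340 + 725) = 4,545. DTI: 4,545 ÷ 10,550 = 43.1%, over the 40% base limit.
Reserves = 17,550/1,340 = 13.1 months ≥ 3
Employment 22 ≥ 12 months
43.1% falls in the override range (40%–44%), so the compensating-factor test applies.
Override check — reserves: 13.1 mo (ok); score: 794 (ok).
Both override conditions satisfied; DTI exception granted.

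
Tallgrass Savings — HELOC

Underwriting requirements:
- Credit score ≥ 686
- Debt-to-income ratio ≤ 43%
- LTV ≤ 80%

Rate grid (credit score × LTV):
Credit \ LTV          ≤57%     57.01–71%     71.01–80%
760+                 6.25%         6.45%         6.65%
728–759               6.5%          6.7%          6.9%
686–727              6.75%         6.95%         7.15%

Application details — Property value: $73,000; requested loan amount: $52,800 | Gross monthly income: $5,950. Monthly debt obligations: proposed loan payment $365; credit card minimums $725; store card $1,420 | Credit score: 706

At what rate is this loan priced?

7.15%

Credit score 706 ≥ 686; Total monthly debts = (365 + 725 + 1,420) = 2,510. DTI = 2,510/5,950 = 42.2% ≤ 43%
LTV = 52,800/73,000 = 72.3% ≤ 80%
Credit 706 → row 686–727; LTV 72.3% → column 71.01–80%. Grid cell → 7.15%.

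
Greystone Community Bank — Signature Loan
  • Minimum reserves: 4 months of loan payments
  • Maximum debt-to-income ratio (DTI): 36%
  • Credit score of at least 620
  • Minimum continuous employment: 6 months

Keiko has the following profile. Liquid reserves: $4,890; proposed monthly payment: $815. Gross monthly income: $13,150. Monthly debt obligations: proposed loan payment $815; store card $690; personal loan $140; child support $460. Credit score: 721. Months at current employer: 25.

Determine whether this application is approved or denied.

Liquid reserves cover 4,890/815 = 6.0 months — ≥ 4 required
Total monthly debts = (815 + 690 + 140 + 460) = 2,105. DTI = 2,105/13,150 = 16% ≤ 36%
Credit score 721 ≥ 620 (meets)
Employment 25 ≥ 6 months
All criteria satisfied.

Approved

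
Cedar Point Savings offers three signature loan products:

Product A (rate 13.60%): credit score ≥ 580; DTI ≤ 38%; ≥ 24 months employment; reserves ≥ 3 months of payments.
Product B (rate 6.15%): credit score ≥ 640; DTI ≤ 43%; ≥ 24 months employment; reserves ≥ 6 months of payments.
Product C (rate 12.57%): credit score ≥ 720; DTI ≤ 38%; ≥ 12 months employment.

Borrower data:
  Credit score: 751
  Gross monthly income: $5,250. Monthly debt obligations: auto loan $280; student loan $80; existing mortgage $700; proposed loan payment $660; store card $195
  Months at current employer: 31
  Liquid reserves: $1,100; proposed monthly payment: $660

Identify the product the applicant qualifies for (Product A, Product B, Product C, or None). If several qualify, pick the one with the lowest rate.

Total debts = (280 + 80 + 700 + 660 + 195) = 1,915; DTI = 1,915/5,250 = 36.5%.
Reserves = 1,100/660 = 1.7 months.
Product A: score 751 ≥ 580; DTI 36.5% ≤ 38%; employment 31 ≥ 24 mo; reserves 1.7 < 3 mo → does not qualify.
Product B: score 751 ≥ 640; DTI 36.5% ≤ 43%; employment 31 ≥ 24 mo; reserves 1.7 < 6 mo → does not qualify.
Product C: score 751 ≥ 720; DTI 36.5% ≤ 38%; employment 31 ≥ 12 mo → qualifies.

Product C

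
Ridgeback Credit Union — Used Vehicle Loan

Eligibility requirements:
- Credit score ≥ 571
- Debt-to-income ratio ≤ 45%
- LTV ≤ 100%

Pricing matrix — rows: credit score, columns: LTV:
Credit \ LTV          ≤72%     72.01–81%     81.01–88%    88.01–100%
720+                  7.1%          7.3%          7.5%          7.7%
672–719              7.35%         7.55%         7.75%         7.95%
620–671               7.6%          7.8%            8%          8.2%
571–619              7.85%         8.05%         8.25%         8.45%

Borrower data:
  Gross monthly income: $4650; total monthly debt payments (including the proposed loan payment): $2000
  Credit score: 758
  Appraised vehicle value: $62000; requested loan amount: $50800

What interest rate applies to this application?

Credit score 758 ≥ 571; DTI = 2,000/4,650 = 43% ≤ 45%
LTV: 50,800 ÷ 62,000 = 81.9%, within 100% cap
Credit 758 → row 720+; LTV 81.9% → column 81.01–88%. Grid cell → 7.5%.

7.5%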